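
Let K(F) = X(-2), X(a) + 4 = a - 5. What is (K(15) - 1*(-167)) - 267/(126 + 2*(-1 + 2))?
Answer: 19701/128 ≈ 153.91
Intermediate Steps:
X(a) = -9 + a (X(a) = -4 + (a - 5) = -4 + (-5 + a) = -9 + a)
K(F) = -11 (K(F) = -9 - 2 = -11)
(K(15) - 1*(-167)) - 267/(126 + 2*(-1 + 2)) = (-11 - 1*(-167)) - 267/(126 + 2*(-1 + 2)) = (-11 + 167) - 267/(126 + 2*1) = 156 - 267/(126 + 2) = 156 - 267/128 = 19701/128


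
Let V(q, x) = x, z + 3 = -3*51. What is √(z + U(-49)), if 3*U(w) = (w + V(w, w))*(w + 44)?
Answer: √66/3 ≈ 2.7080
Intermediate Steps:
z = -156 (z = -3 - 3*51 = -3 - 153 = -156)
U(w) = 2*w*(44 + w)/3 (U(w) = ((w + w)*(w + 44))/3 = ((2*w)*(44 + w))/3 = (2*w*(44 + w))/3 = 2*w*(44 + w)/3)
√(z + U(-49)) = √(-156 + (⅔)*(-49)*(44 - 49)) = √(-156 + (⅔)*(-49)*(-5)) = √(-156 + 490/3) = √(22/3) = √66/3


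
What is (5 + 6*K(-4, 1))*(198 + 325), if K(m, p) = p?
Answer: 5753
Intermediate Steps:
(5 + 6*K(-4, 1))*(198 + 325) = (5 + 6*1)*(198 + 325) = (5 + 6)*523 = 11*523 = 5753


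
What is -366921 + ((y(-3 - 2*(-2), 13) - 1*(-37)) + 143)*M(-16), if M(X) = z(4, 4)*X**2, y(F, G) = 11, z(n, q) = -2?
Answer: -464713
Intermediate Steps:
M(X) = -2*X**2
-366921 + ((y(-3 - 2*(-2), 13) - 1*(-37)) + 143)*M(-16) = -366921 + ((11 - 1*(-37)) + 143)*(-2*(-16)**2) = -366921 + ((11 + 37) + 143)*(-2*256) = -366921 + (48 + 143)*(-512) = -366921 + 191*(-512) = -366921 - 97792 = -464713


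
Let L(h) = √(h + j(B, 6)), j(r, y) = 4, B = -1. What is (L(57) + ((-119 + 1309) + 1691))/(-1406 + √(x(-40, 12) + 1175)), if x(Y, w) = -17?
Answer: -47101/22973 - 703*√61/987839 - 67*√1158/45946 - √70638/1975678 ≈ -2.1056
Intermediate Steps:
L(h) = √(4 + h) (L(h) = √(h + 4) = √(4 + h))
(L(57) + ((-119 + 1309) + 1691))/(-1406 + √(x(-40, 12) + 1175)) = (√(4 + 57) + ((-119 + 1309) + 1691))/(-1406 + √(-17 + 1175)) = (√61 + (1190 + 1691))/(-1406 + √1158) = (√61 + 2881)/(-1406 + √1158) = (2881 + √61)/(-1406 + √1158)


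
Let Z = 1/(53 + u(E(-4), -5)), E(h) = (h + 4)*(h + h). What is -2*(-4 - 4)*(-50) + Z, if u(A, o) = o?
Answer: -38399/48 ≈ -799.98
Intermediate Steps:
E(h) = 2*h*(4 + h) (E(h) = (4 + h)*(2*h) = 2*h*(4 + h))
Z = 1/48 (Z = 1/(53 - 5) = 1/48 ≈ 0.020833)
-2*(-4 - 4)*(-50) + Z = -2*(-4 - 4)*(-50) + 1/48 = -2*(-8)*(-50) + 1/48 = 16*(-50) + 1/48 = -800 + 1/48 = -38399/48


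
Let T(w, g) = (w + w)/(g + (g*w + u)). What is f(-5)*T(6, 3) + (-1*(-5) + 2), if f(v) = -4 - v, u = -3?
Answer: 23/3 ≈ 7.6667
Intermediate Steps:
T(w, g) = 2*w/(-3 + g + g*w) (T(w, g) = (w + w)/(g + (g*w - 3)) = (2*w)/(g + (-3 + g*w)) = (2*w)/(-3 + g + g*w) = 2*w/(-3 + g + g*w))
f(-5)*T(6, 3) + (-1*(-5) + 2) = (-4 - 1*(-5))*(2*6/(-3 + 3 + 3*6)) + (-1*(-5) + 2) = (-4 + 5)*(2*6/(-3 + 3 + 18)) + (5 + 2) = 1*(2*6/18) + 7 = 1*(2*6*(1/18)) + 7 = 1*(2/3) + 7 = 2/3 + 7 = 23/3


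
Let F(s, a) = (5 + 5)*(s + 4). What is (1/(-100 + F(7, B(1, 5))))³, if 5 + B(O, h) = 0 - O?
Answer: 1/1000 ≈ 0.0010000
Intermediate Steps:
B(O, h) = -5 - O (B(O, h) = -5 + (0 - O) = -5 - O)
F(s, a) = 40 + 10*s (F(s, a) = 10*(4 + s) = 40 + 10*s)
(1/(-100 + F(7, B(1, 5))))³ = (1/(-100 + (40 + 10*7)))³ = (1/(-100 + (40 + 70)))³ = (1/(-100 + 110))³ = (1/10)³ = (⅒)³ = 1/1000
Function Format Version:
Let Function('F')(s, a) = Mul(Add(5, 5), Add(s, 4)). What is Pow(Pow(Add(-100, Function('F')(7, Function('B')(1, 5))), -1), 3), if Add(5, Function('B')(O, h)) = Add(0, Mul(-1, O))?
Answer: Rational(1, 1000) ≈ 0.0010000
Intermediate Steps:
Function('B')(O, h) = Add(-5, Mul(-1, O)) (Function('B')(O, h) = Add(-5, Add(0, Mul(-1, O))) = Add(-5, Mul(-1, O)))
Function('F')(s, a) = Add(40, Mul(10, s)) (Function('F')(s, a) = Mul(10, Add(4, s)) = Add(40, Mul(10, s)))
Pow(Pow(Add(-100, Function('F')(7, Function('B')(1, 5))), -1), 3) = Pow(Pow(Add(-100, Add(40, Mul(10, 7))), -1), 3) = Pow(Pow(Add(-100, Add(40, 70)), -1), 3) = Pow(Pow(Add(-100, 110), -1), 3) = Pow(Pow(10, -1), 3) = Pow(Rational(1, 10), 3) = Rational(1, 1000)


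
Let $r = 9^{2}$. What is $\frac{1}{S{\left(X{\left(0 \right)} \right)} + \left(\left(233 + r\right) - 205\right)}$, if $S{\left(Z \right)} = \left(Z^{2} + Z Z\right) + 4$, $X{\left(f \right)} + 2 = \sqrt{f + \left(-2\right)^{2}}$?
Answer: $\frac{1}{113} \approx 0.0088496$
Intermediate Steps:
$r = 81$
$X{\left(f \right)} = -2 + \sqrt{4 + f}$ ($X{\left(f \right)} = -2 + \sqrt{f + \left(-2\right)^{2}} = -2 + \sqrt{f + 4} = -2 + \sqrt{4 + f}$)
$S{\left(Z \right)} = 4 + 2 Z^{2}$ ($S{\left(Z \right)} = \left(Z^{2} + Z^{2}\right) + 4 = 2 Z^{2} + 4 = 4 + 2 Z^{2}$)
$\frac{1}{S{\left(X{\left(0 \right)} \right)} + \left(\left(233 + r\right) - 205\right)} = \frac{1}{\left(4 + 2 \left(-2 + \sqrt{4 + 0}\right)^{2}\right) + \left(\left(233 + 81\right) - 205\right)} = \frac{1}{\left(4 + 2 \left(-2 + \sqrt{4}\right)^{2}\right) + \left(314 - 205\right)} = \frac{1}{\left(4 + 2 \left(-2 + 2\right)^{2}\right) + 109} = \frac{1}{\left(4 + 2 \cdot 0^{2}\right) + 109} = \frac{1}{\left(4 + 2 \cdot 0\right) + 109} = \frac{1}{\left(4 + 0\right) + 109} = \frac{1}{4 + 109} = \frac{1}{113}$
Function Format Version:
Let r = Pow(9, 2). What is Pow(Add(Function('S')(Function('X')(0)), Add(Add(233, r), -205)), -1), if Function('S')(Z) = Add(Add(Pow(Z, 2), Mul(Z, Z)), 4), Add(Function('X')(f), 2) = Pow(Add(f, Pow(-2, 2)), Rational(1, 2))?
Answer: Rational(1, 113) ≈ 0.0088496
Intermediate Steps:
r = 81
Function('X')(f) = Add(-2, Pow(Add(4, f), Rational(1, 2))) (Function('X')(f) = Add(-2, Pow(Add(f, Pow(-2, 2)), Rational(1, 2))) = Add(-2, Pow(Add(f, 4), Rational(1, 2))) = Add(-2, Pow(Add(4, f), Rational(1, 2))))
Function('S')(Z) = Add(4, Mul(2, Pow(Z, 2))) (Function('S')(Z) = Add(Add(Pow(Z, 2), Pow(Z, 2)), 4) = Add(Mul(2, Pow(Z, 2)), 4) = Add(4, Mul(2, Pow(Z, 2))))
Pow(Add(Function('S')(Function('X')(0)), Add(Add(233, r), -205)), -1) = Pow(Add(Add(4, Mul(2, Pow(Add(-2, Pow(Add(4, 0), Rational(1, 2))), 2))), Add(Add(233, 81), -205)), -1) = Pow(Add(Add(4, Mul(2, Pow(Add(-2, Pow(4, Rational(1, 2))), 2))), Add(314, -205)), -1) = Pow(Add(Add(4, Mul(2, Pow(Add(-2, 2), 2))), 109), -1) = Pow(Add(Add(4, Mul(2, Pow(0, 2))), 109), -1) = Pow(Add(Add(4, Mul(2, 0)), 109), -1) = Pow(Add(Add(4, 0), 109), -1) = Pow(Add(4, 109), -1) = Pow(113, -1) = Rational(1, 113)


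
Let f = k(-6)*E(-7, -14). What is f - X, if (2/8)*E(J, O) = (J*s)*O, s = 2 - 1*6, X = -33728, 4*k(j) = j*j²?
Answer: 118400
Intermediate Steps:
k(j) = j³/4 (k(j) = (j*j²)/4 = j³/4)
s = -4 (s = 2 - 6 = -4)
E(J, O) = -16*J*O (E(J, O) = 4*((J*(-4))*O) = 4*((-4*J)*O) = 4*(-4*J*O) = -16*J*O)
f = 84672 (f = ((¼)*(-6)³)*(-16*(-7)*(-14)) = ((¼)*(-216))*(-1568) = -54*(-1568) = 84672)
f - X = 84672 - 1*(-33728) = 84672 + 33728 = 118400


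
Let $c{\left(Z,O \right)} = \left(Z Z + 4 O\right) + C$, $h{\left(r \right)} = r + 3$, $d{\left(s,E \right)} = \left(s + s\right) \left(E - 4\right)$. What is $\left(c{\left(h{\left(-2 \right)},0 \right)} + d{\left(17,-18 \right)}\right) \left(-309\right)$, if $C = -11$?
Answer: $234222$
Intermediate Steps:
$d{\left(s,E \right)} = 2 s \left(-4 + E\right)$
$h{\left(r \right)} = 3 + r$
$c{\left(Z,O \right)} = -11 + Z^{2} + 4 O$ ($c{\left(Z,O \right)} = \left(Z Z + 4 O\right) - 11 = \left(Z^{2} + 4 O\right) - 11 = -11 + Z^{2} + 4 O$)
$\left(c{\left(h{\left(-2 \right)},0 \right)} + d{\left(17,-18 \right)}\right) \left(-309\right) = \left(\left(-11 + \left(3 - 2\right)^{2} + 4 \cdot 0\right) + 2 \cdot 17 \left(-4 - 18\right)\right) \left(-309\right) = \left(\left(-11 + 1^{2} + 0\right) + 2 \cdot 17 \left(-22\right)\right) \left(-309\right) = \left(\left(-11 + 1 + 0\right) - 748\right) \left(-309\right) = \left(-10 - 748\right) \left(-309\right) = \left(-758\right) \left(-309\right) = 234222$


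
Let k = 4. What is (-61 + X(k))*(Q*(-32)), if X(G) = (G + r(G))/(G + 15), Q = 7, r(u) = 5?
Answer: 257600/19 ≈ 13558.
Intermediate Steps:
X(G) = (5 + G)/(15 + G) (X(G) = (G + 5)/(G + 15) = (5 + G)/(15 + G))
(-61 + X(k))*(Q*(-32)) = (-61 + (5 + 4)/(15 + 4))*(7*(-32)) = (-61 + 9/19)*(-224) = -1150/19*(-224) = 257600/19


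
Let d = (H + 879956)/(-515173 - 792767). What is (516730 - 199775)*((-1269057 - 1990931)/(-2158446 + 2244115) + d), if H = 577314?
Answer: -139102407514637425/11204991186 ≈ -1.2414e+7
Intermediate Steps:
d = -145727/130794 (d = (577314 + 879956)/(-515173 - 792767) = 1457270/(-1307940) = 1457270*(-1/1307940) = -145727/130794 ≈ -1.1142)
(516730 - 199775)*((-1269057 - 1990931)/(-2158446 + 2244115) + d) = (516730 - 199775)*((-1269057 - 1990931)/(-2158446 + 2244115) - 145727/130794) = 316955*(-3259988/85669 - 145727/130794) = 316955*(-438871156835/11204991186) = -139102407514637425/11204991186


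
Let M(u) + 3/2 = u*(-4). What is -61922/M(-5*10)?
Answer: -123844/397 ≈ -311.95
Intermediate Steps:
M(u) = -3/2 - 4*u (M(u) = -3/2 + u*(-4) = -3/2 - 4*u)
-61922/M(-5*10) = -61922/(-3/2 - (-20)*10) = -61922/(-3/2 - 4*(-50)) = -61922/(-3/2 + 200) = -61922/397/2 = -61922*2/397 = -123844/397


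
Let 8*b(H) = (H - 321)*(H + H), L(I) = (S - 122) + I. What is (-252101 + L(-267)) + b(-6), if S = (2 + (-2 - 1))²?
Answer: -503997/2 ≈ -2.5200e+5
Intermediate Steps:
S = 1 (S = (2 - 3)² = (-1)² = 1)
L(I) = -121 + I (L(I) = (1 - 122) + I = -121 + I)
b(H) = H*(-321 + H)/4 (b(H) = ((H - 321)*(H + H))/8 = ((-321 + H)*(2*H))/8 = (2*H*(-321 + H))/8 = H*(-321 + H)/4)
(-252101 + L(-267)) + b(-6) = (-252101 + (-121 - 267)) + (¼)*(-6)*(-321 - 6) = (-252101 - 388) + (¼)*(-6)*(-327) = -252489 + 981/2 = -503997/2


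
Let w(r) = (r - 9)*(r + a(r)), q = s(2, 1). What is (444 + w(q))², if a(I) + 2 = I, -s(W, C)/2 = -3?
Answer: 171396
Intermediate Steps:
s(W, C) = 6 (s(W, C) = -2*(-3) = 6)
a(I) = -2 + I
q = 6
w(r) = (-9 + r)*(-2 + 2*r) (w(r) = (r - 9)*(r + (-2 + r)) = (-9 + r)*(-2 + 2*r))
(444 + w(q))² = (444 + (18 - 20*6 + 2*6²))² = (444 + (18 - 120 + 2*36))² = (444 + (18 - 120 + 72))² = (444 - 30)² = 414² = 171396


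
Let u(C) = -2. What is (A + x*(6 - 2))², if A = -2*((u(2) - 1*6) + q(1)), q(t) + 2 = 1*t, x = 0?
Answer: 324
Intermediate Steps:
q(t) = -2 + t (q(t) = -2 + 1*t = -2 + t)
A = 18 (A = -2*((-2 - 1*6) + (-2 + 1)) = -2*((-2 - 6) - 1) = -2*(-8 - 1) = -2*(-9) = 18)
(A + x*(6 - 2))² = (18 + 0*(6 - 2))² = (18 + 0*4)² = (18 + 0)² = 18² = 324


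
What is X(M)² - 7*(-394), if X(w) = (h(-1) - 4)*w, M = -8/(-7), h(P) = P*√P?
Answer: 136102/49 + 512*I/49 ≈ 2777.6 + 10.449*I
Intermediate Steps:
h(P) = P^(3/2)
M = 8/7 (M = -8*(-⅐) = 8/7 ≈ 1.1429)
X(w) = w*(-4 - I) (X(w) = ((-1)^(3/2) - 4)*w = (-I - 4)*w = (-4 - I)*w = w*(-4 - I))
X(M)² - 7*(-394) = (-1*8/7*(4 + I))² - 7*(-394) = (-32/7 - 8*I/7)² + 2758 = 2758 + (-32/7 - 8*I/7)²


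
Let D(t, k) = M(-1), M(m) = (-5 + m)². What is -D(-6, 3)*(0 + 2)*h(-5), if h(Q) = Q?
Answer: 360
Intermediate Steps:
D(t, k) = 36 (D(t, k) = (-5 - 1)² = (-6)² = 36)
-D(-6, 3)*(0 + 2)*h(-5) = -36*(0 + 2)*(-5) = -36*2*(-5) = -72*(-5) = -1*(-360) = 360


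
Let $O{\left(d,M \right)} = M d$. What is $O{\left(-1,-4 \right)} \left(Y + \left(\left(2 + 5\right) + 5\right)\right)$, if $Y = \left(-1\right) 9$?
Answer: $12$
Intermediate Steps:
$Y = -9$
$O{\left(-1,-4 \right)} \left(Y + \left(\left(2 + 5\right) + 5\right)\right) = \left(-4\right) \left(-1\right) \left(-9 + \left(\left(2 + 5\right) + 5\right)\right) = 4 \left(-9 + \left(7 + 5\right)\right) = 4 \left(-9 + 12\right) = 4 \cdot 3 = 12$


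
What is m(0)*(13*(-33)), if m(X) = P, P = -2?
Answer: 858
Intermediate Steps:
m(X) = -2
m(0)*(13*(-33)) = -26*(-33) = -2*(-429) = 858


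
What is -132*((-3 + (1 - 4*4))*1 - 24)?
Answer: 5544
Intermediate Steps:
-132*((-3 + (1 - 4*4))*1 - 24) = -132*((-3 + (1 - 16))*1 - 24) = -132*((-3 - 15)*1 - 24) = -132*(-18*1 - 24) = -132*(-18 - 24) = -132*(-42) = 5544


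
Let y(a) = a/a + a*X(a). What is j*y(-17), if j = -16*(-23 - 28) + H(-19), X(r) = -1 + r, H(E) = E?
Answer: 244679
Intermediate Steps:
y(a) = 1 + a*(-1 + a) (y(a) = a/a + a*(-1 + a) = 1 + a*(-1 + a))
j = 797 (j = -16*(-23 - 28) - 19 = -16*(-51) - 19 = 816 - 19 = 797)
j*y(-17) = 797*(1 - 17*(-1 - 17)) = 797*(1 - 17*(-18)) = 797*(1 + 306) = 797*307 = 244679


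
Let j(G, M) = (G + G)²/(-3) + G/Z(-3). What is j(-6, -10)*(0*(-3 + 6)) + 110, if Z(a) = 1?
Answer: 110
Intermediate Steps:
j(G, M) = G - 4*G²/3 (j(G, M) = (G + G)²/(-3) + G/1 = (2*G)²*(-⅓) + G*1 = (4*G²)*(-⅓) + G = -4*G²/3 + G = G - 4*G²/3)
j(-6, -10)*(0*(-3 + 6)) + 110 = ((⅓)*(-6)*(3 - 4*(-6)))*(0*(-3 + 6)) + 110 = ((⅓)*(-6)*(3 + 24))*(0*3) + 110 = ((⅓)*(-6)*27)*0 + 110 = -54*0 + 110 = 0 + 110 = 110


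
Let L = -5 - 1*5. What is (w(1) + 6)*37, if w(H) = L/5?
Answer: 148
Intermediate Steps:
L = -10 (L = -5 - 5 = -10)
w(H) = -2 (w(H) = -10/5 = -10*1/5 = -2)
(w(1) + 6)*37 = (-2 + 6)*37 = 4*37 = 148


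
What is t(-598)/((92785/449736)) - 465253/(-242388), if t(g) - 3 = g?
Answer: -1851946976953/642570588 ≈ -2882.1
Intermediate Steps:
t(g) = 3 + g
t(-598)/((92785/449736)) - 465253/(-242388) = (3 - 598)/((92785/449736)) - 465253/(-242388) = -595/(92785*(1/449736)) - 465253*(-1/242388) = -595/13255/64248 + 465253/242388 = -595*64248/13255 + 465253/242388 = -7645512/2651 + 465253/242388 = -1851946976953/642570588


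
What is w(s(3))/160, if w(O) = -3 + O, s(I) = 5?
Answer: 1/80 ≈ 0.012500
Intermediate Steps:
w(s(3))/160 = (-3 + 5)/160 = 2*(1/160) = 1/80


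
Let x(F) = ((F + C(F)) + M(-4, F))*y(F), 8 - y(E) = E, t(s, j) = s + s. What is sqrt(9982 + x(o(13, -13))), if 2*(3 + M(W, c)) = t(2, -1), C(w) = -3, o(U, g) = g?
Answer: 5*sqrt(385) ≈ 98.107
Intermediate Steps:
t(s, j) = 2*s
y(E) = 8 - E
M(W, c) = -1 (M(W, c) = -3 + (2*2)/2 = -3 + (1/2)*4 = -3 + 2 = -1)
x(F) = (-4 + F)*(8 - F) (x(F) = ((F - 3) - 1)*(8 - F) = ((-3 + F) - 1)*(8 - F) = (-4 + F)*(8 - F))
sqrt(9982 + x(o(13, -13))) = sqrt(9982 - (-8 - 13)*(-4 - 13)) = sqrt(9982 - 1*(-21)*(-17)) = sqrt(9982 - 357) = sqrt(9625) = 5*sqrt(385)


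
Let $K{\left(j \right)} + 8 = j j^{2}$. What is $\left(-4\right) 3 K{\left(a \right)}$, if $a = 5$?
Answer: $-1404$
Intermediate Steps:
$K{\left(j \right)} = -8 + j^{3}$ ($K{\left(j \right)} = -8 + j j^{2} = -8 + j^{3}$)
$\left(-4\right) 3 K{\left(a \right)} = \left(-4\right) 3 \left(-8 + 5^{3}\right) = - 12 \left(-8 + 125\right) = \left(-12\right) 117 = -1404$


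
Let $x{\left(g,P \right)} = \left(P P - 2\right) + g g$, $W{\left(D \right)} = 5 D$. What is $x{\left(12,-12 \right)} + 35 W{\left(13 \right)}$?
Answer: $2561$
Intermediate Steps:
$x{\left(g,P \right)} = -2 + P^{2} + g^{2}$ ($x{\left(g,P \right)} = \left(P^{2} - 2\right) + g^{2} = \left(-2 + P^{2}\right) + g^{2} = -2 + P^{2} + g^{2}$)
$x{\left(12,-12 \right)} + 35 W{\left(13 \right)} = \left(-2 + \left(-12\right)^{2} + 12^{2}\right) + 35 \cdot 5 \cdot 13 = \left(-2 + 144 + 144\right) + 35 \cdot 65 = 286 + 2275 = 2561$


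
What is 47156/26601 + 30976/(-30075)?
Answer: 198074708/266675025 ≈ 0.74276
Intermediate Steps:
47156/26601 + 30976/(-30075) = 47156*(1/26601) + 30976*(-1/30075) = 47156/26601 - 30976/30075 = 198074708/266675025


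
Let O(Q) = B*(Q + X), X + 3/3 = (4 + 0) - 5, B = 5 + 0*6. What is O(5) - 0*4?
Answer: 15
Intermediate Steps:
B = 5 (B = 5 + 0 = 5)
X = -2 (X = -1 + ((4 + 0) - 5) = -1 + (4 - 5) = -1 - 1 = -2)
O(Q) = -10 + 5*Q (O(Q) = 5*(Q - 2) = 5*(-2 + Q) = -10 + 5*Q)
O(5) - 0*4 = (-10 + 5*5) - 0*4 = (-10 + 25) - 10*0 = 15 + 0 = 15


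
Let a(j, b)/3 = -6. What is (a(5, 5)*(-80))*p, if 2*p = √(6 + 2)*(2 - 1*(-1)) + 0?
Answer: 4320*√2 ≈ 6109.4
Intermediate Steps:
a(j, b) = -18 (a(j, b) = 3*(-6) = -18)
p = 3*√2 (p = (√(6 + 2)*(2 - 1*(-1)) + 0)/2 = (√8*(2 + 1) + 0)/2 = ((2*√2)*3 + 0)/2 = (6*√2 + 0)/2 = (6*√2)/2 = 3*√2 ≈ 4.2426)
(a(5, 5)*(-80))*p = (-18*(-80))*(3*√2) = 1440*(3*√2) = 4320*√2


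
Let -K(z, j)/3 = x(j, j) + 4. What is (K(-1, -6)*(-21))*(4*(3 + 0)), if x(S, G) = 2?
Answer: 4536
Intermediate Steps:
K(z, j) = -18 (K(z, j) = -3*(2 + 4) = -3*6 = -18)
(K(-1, -6)*(-21))*(4*(3 + 0)) = (-18*(-21))*(4*(3 + 0)) = 378*(4*3) = 378*12 = 4536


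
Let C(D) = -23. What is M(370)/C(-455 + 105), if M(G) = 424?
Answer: -424/23 ≈ -18.435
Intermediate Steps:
M(370)/C(-455 + 105) = 424/(-23) = 424*(-1/23) = -424/23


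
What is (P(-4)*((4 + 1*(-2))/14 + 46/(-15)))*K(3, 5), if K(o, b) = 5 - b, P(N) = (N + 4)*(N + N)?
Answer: 0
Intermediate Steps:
P(N) = 2*N*(4 + N) (P(N) = (4 + N)*(2*N) = 2*N*(4 + N))
(P(-4)*((4 + 1*(-2))/14 + 46/(-15)))*K(3, 5) = ((2*(-4)*(4 - 4))*((4 + 1*(-2))/14 + 46/(-15)))*(5 - 1*5) = ((2*(-4)*0)*((4 - 2)*(1/14) + 46*(-1/15)))*(5 - 5) = (0*(2*(1/14) - 46/15))*0 = (0*(⅐ - 46/15))*0 = (0*(-307/105))*0 = 0*0 = 0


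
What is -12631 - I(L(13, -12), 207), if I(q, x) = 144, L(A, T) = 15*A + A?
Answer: -12775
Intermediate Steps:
L(A, T) = 16*A
-12631 - I(L(13, -12), 207) = -12631 - 1*144 = -12631 - 144 = -12775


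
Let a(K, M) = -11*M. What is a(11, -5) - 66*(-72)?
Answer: 4807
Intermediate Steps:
a(11, -5) - 66*(-72) = -11*(-5) - 66*(-72) = 55 + 4752 = 4807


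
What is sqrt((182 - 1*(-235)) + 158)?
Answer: 5*sqrt(23) ≈ 23.979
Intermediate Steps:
sqrt((182 - 1*(-235)) + 158) = sqrt((182 + 235) + 158) = sqrt(417 + 158) = sqrt(575) = 5*sqrt(23)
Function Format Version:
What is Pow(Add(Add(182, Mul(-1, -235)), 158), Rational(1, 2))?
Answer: Mul(5, Pow(23, Rational(1, 2))) ≈ 23.979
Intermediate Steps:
Pow(Add(Add(182, Mul(-1, -235)), 158), Rational(1, 2)) = Pow(Add(Add(182, 235), 158), Rational(1, 2)) = Pow(Add(417, 158), Rational(1, 2)) = Pow(575, Rational(1, 2)) = Mul(5, Pow(23, Rational(1, 2)))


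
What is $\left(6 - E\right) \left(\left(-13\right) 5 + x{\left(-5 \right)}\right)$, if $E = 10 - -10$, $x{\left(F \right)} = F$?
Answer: $980$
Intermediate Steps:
$E = 20$ ($E = 10 + 10 = 20$)
$\left(6 - E\right) \left(\left(-13\right) 5 + x{\left(-5 \right)}\right) = \left(6 - 20\right) \left(\left(-13\right) 5 - 5\right) = \left(6 - 20\right) \left(-65 - 5\right) = \left(-14\right) \left(-70\right) = 980$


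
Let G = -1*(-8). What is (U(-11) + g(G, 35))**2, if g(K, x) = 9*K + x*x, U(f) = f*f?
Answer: 2010724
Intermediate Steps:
U(f) = f**2
G = 8
g(K, x) = x**2 + 9*K (g(K, x) = 9*K + x**2 = x**2 + 9*K)
(U(-11) + g(G, 35))**2 = ((-11)**2 + (35**2 + 9*8))**2 = (121 + (1225 + 72))**2 = (121 + 1297)**2 = 1418**2 = 2010724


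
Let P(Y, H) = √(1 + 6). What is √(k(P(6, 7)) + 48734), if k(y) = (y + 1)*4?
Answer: √(48738 + 4*√7) ≈ 220.79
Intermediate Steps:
P(Y, H) = √7
k(y) = 4 + 4*y (k(y) = (1 + y)*4 = 4 + 4*y)
√(k(P(6, 7)) + 48734) = √((4 + 4*√7) + 48734) = √(48738 + 4*√7)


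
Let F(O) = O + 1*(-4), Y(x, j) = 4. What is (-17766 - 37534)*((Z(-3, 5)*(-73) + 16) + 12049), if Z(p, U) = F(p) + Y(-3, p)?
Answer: -679305200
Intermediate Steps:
F(O) = -4 + O (F(O) = O - 4 = -4 + O)
Z(p, U) = p (Z(p, U) = (-4 + p) + 4 = p)
(-17766 - 37534)*((Z(-3, 5)*(-73) + 16) + 12049) = (-17766 - 37534)*((-3*(-73) + 16) + 12049) = -55300*((219 + 16) + 12049) = -55300*(235 + 12049) = -55300*12284 = -679305200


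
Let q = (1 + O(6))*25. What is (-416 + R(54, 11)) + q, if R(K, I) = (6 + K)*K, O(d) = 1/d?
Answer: 17119/6 ≈ 2853.2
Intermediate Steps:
R(K, I) = K*(6 + K)
q = 175/6 (q = (1 + 1/6)*25 = (7/6)*25 = 175/6 ≈ 29.167)
(-416 + R(54, 11)) + q = (-416 + 54*(6 + 54)) + 175/6 = (-416 + 54*60) + 175/6 = (-416 + 3240) + 175/6 = 2824 + 175/6 = 17119/6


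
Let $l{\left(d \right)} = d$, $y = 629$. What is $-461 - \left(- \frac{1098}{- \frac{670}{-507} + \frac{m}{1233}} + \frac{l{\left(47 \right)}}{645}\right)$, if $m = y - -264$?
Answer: $\frac{20800331666}{274955115} \approx 75.65$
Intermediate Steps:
$m = 893$ ($m = 629 - -264 = 629 + 264 = 893$)
$-461 - \left(- \frac{1098}{- \frac{670}{-507} + \frac{m}{1233}} + \frac{l{\left(47 \right)}}{645}\right) = -461 - \left(- \frac{1098}{- \frac{670}{-507} + \frac{893}{1233}} + \frac{47}{645}\right) = -461 - \left(- \frac{1098}{\left(-670\right) \left(- \frac{1}{507}\right) + 893 \cdot \frac{1}{1233}} + 47 \cdot \frac{1}{645}\right) = -461 - \left(- \frac{1098}{\frac{670}{507} + \frac{893}{1233}} + \frac{47}{645}\right) = -461 - \left(- \frac{1098}{\frac{426287}{208377}} + \frac{47}{645}\right) = -461 - \left(\left(-1098\right) \frac{208377}{426287} + \frac{47}{645}\right) = -461 - \left(- \frac{228797946}{426287} + \frac{47}{645}\right) = -461 - - \frac{147554639681}{274955115} = -461 + \frac{147554639681}{274955115} = \frac{20800331666}{274955115}$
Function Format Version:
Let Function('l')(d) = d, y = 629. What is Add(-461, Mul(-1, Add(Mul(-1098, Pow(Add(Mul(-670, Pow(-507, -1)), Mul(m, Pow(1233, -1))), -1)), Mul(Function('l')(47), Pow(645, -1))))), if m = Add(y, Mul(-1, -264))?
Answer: Rational(20800331666, 274955115) ≈ 75.650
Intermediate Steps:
m = 893 (m = Add(629, Mul(-1, -264)) = Add(629, 264) = 893)
Add(-461, Mul(-1, Add(Mul(-1098, Pow(Add(Mul(-670, Pow(-507, -1)), Mul(m, Pow(1233, -1))), -1)), Mul(Function('l')(47), Pow(645, -1))))) = Add(-461, Mul(-1, Add(Mul(-1098, Pow(Add(Mul(-670, Pow(-507, -1)), Mul(893, Pow(1233, -1))), -1)), Mul(47, Pow(645, -1))))) = Add(-461, Mul(-1, Add(Mul(-1098, Pow(Add(Mul(-670, Rational(-1, 507)), Mul(893, Rational(1, 1233))), -1)), Mul(47, Rational(1, 645))))) = Add(-461, Mul(-1, Add(Mul(-1098, Pow(Add(Rational(670, 507), Rational(893, 1233)), -1)), Rational(47, 645)))) = Add(-461, Mul(-1, Add(Mul(-1098, Pow(Rational(426287, 208377), -1)), Rational(47, 645)))) = Add(-461, Mul(-1, Add(Mul(-1098, Rational(208377, 426287)), Rational(47, 645)))) = Add(-461, Mul(-1, Add(Rational(-228797946, 426287), Rational(47, 645)))) = Add(-461, Mul(-1, Rational(-147554639681, 274955115))) = Add(-461, Rational(147554639681, 274955115)) = Rational(20800331666, 274955115)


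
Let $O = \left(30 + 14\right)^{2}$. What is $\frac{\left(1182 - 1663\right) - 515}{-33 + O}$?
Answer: $- \frac{996}{1903} \approx -0.52338$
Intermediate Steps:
$O = 1936$ ($O = 44^{2} = 1936$)
$\frac{\left(1182 - 1663\right) - 515}{-33 + O} = \frac{\left(1182 - 1663\right) - 515}{-33 + 1936} = \frac{-481 - 515}{1903} = \left(-996\right) \frac{1}{1903} = - \frac{996}{1903}$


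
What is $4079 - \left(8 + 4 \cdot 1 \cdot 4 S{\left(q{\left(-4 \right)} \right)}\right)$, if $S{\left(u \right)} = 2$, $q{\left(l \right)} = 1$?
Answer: $4039$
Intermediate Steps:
$4079 - \left(8 + 4 \cdot 1 \cdot 4 S{\left(q{\left(-4 \right)} \right)}\right) = 4079 - \left(8 + 4 \cdot 1 \cdot 4 \cdot 2\right) = 4079 - \left(8 + 4 \cdot 4 \cdot 2\right) = 4079 - \left(8 + 16 \cdot 2\right) = 4079 - \left(8 + 32\right) = 4079 - 40 = 4039$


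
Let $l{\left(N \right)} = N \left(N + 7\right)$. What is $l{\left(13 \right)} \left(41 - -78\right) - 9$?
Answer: $30931$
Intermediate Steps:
$l{\left(N \right)} = N \left(7 + N\right)$
$l{\left(13 \right)} \left(41 - -78\right) - 9 = 13 \left(7 + 13\right) \left(41 - -78\right) - 9 = 13 \cdot 20 \left(41 + 78\right) - 9 = 260 \cdot 119 - 9 = 30940 - 9 = 30931$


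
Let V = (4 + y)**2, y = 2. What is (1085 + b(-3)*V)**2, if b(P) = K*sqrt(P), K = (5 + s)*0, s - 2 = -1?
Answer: 1177225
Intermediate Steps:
s = 1 (s = 2 - 1 = 1)
K = 0 (K = (5 + 1)*0 = 6*0 = 0)
b(P) = 0 (b(P) = 0*sqrt(P) = 0)
V = 36 (V = (4 + 2)**2 = 6**2 = 36)
(1085 + b(-3)*V)**2 = (1085 + 0*36)**2 = (1085 + 0)**2 = 1085**2 = 1177225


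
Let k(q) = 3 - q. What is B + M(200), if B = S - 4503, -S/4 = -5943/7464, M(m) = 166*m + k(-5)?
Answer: 17856491/622 ≈ 28708.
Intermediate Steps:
M(m) = 8 + 166*m (M(m) = 166*m + (3 - 1*(-5)) = 166*m + (3 + 5) = 166*m + 8 = 8 + 166*m)
S = 1981/622 (S = -(-23772)/7464 = -4*(-1981/2488) = 1981/622 ≈ 3.1849)
B = -2798885/622 (B = 1981/622 - 4503 = -2798885/622 ≈ -4499.8)
B + M(200) = -2798885/622 + (8 + 166*200) = -2798885/622 + (8 + 33200) = -2798885/622 + 33208 = 17856491/622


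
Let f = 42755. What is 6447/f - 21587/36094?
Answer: -690254167/1543198970 ≈ -0.44729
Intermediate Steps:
6447/f - 21587/36094 = 6447/42755 - 21587/36094 = -690254167/1543198970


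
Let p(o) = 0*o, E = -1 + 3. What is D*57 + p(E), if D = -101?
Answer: -5757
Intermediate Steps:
E = 2
p(o) = 0
D*57 + p(E) = -101*57 + 0 = -5757 + 0 = -5757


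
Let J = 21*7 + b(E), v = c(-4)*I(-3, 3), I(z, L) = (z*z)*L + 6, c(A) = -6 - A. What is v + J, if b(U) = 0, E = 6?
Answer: 81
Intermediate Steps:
I(z, L) = 6 + L*z**2 (I(z, L) = z**2*L + 6 = L*z**2 + 6 = 6 + L*z**2)
v = -66 (v = (-6 - 1*(-4))*(6 + 3*(-3)**2) = (-6 + 4)*(6 + 3*9) = -2*(6 + 27) = -2*33 = -66)
J = 147 (J = 21*7 + 0 = 147 + 0 = 147)
v + J = -66 + 147 = 81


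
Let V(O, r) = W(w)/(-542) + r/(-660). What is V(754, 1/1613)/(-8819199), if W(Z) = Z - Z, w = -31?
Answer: 1/9388742871420 ≈ 1.0651e-13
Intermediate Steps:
W(Z) = 0
V(O, r) = -r/660 (V(O, r) = 0/(-542) + r/(-660) = 0*(-1/542) + r*(-1/660) = 0 - r/660 = -r/660)
V(754, 1/1613)/(-8819199) = -1/660/1613/(-8819199) = -1/660*1/1613*(-1/8819199) = -1/1064580*(-1/8819199) = 1/9388742871420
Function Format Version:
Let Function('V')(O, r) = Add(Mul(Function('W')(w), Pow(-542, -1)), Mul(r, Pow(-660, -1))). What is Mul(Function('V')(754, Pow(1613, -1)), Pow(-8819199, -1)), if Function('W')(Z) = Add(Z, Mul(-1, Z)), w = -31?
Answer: Rational(1, 9388742871420) ≈ 1.0651e-13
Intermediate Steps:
Function('W')(Z) = 0
Function('V')(O, r) = Mul(Rational(-1, 660), r) (Function('V')(O, r) = Add(Mul(0, Pow(-542, -1)), Mul(r, Pow(-660, -1))) = Add(Mul(0, Rational(-1, 542)), Mul(r, Rational(-1, 660))) = Add(0, Mul(Rational(-1, 660), r)) = Mul(Rational(-1, 660), r))
Mul(Function('V')(754, Pow(1613, -1)), Pow(-8819199, -1)) = Mul(Mul(Rational(-1, 660), Pow(1613, -1)), Pow(-8819199, -1)) = Mul(Mul(Rational(-1, 660), Rational(1, 1613)), Rational(-1, 8819199)) = Mul(Rational(-1, 1064580), Rational(-1, 8819199)) = Rational(1, 9388742871420)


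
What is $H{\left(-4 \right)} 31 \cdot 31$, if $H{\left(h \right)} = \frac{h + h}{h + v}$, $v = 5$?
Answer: $-7688$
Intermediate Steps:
$H{\left(h \right)} = \frac{2 h}{5 + h}$ ($H{\left(h \right)} = \frac{h + h}{h + 5} = \frac{2 h}{5 + h}$)
$H{\left(-4 \right)} 31 \cdot 31 = 2 \left(-4\right) \frac{1}{5 - 4} \cdot 31 \cdot 31 = 2 \left(-4\right) 1^{-1} \cdot 31 \cdot 31 = 2 \left(-4\right) 1 \cdot 31 \cdot 31 = \left(-8\right) 31 \cdot 31 = \left(-248\right) 31 = -7688$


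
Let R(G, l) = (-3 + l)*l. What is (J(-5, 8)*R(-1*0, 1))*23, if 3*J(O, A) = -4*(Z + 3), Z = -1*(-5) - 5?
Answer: 184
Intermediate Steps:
Z = 0 (Z = 5 - 5 = 0)
J(O, A) = -4 (J(O, A) = (-4*(0 + 3))/3 = (-4*3)/3 = (⅓)*(-12) = -4)
R(G, l) = l*(-3 + l)
(J(-5, 8)*R(-1*0, 1))*23 = -4*(-3 + 1)*23 = -4*(-2)*23 = 8*23 = 184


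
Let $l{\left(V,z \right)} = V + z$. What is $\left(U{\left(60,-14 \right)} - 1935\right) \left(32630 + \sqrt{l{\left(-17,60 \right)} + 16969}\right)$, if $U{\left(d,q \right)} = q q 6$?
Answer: $-24766170 - 1518 \sqrt{4253} \approx -2.4865 \cdot 10^{7}$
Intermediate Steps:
$U{\left(d,q \right)} = 6 q^{2}$ ($U{\left(d,q \right)} = q^{2} \cdot 6 = 6 q^{2}$)
$\left(U{\left(60,-14 \right)} - 1935\right) \left(32630 + \sqrt{l{\left(-17,60 \right)} + 16969}\right) = \left(6 \left(-14\right)^{2} - 1935\right) \left(32630 + \sqrt{\left(-17 + 60\right) + 16969}\right) = \left(6 \cdot 196 - 1935\right) \left(32630 + \sqrt{43 + 16969}\right) = \left(1176 - 1935\right) \left(32630 + \sqrt{17012}\right) = - 759 \left(32630 + 2 \sqrt{4253}\right) = -24766170 - 1518 \sqrt{4253}$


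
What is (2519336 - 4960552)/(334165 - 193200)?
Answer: -2441216/140965 ≈ -17.318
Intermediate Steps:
(2519336 - 4960552)/(334165 - 193200) = -2441216/140965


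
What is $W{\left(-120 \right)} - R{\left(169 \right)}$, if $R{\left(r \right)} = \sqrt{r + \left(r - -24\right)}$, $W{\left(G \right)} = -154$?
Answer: $-154 - \sqrt{362} \approx -173.03$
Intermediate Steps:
$R{\left(r \right)} = \sqrt{24 + 2 r}$ ($R{\left(r \right)} = \sqrt{r + \left(r + 24\right)} = \sqrt{r + \left(24 + r\right)} = \sqrt{24 + 2 r}$)
$W{\left(-120 \right)} - R{\left(169 \right)} = -154 - \sqrt{24 + 2 \cdot 169} = -154 - \sqrt{24 + 338} = -154 - \sqrt{362}$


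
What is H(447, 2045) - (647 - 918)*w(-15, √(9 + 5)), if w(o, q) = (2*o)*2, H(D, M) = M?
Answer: -14215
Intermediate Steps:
w(o, q) = 4*o
H(447, 2045) - (647 - 918)*w(-15, √(9 + 5)) = 2045 - (647 - 918)*4*(-15) = 2045 - (-271)*(-60) = 2045 - 1*16260 = 2045 - 16260 = -14215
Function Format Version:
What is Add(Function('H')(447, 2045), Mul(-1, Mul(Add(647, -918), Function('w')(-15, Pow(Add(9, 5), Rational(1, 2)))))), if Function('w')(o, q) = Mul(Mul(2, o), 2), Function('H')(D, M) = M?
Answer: -14215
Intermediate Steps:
Function('w')(o, q) = Mul(4, o)
Add(Function('H')(447, 2045), Mul(-1, Mul(Add(647, -918), Function('w')(-15, Pow(Add(9, 5), Rational(1, 2)))))) = Add(2045, Mul(-1, Mul(Add(647, -918), Mul(4, -15)))) = Add(2045, Mul(-1, Mul(-271, -60))) = Add(2045, Mul(-1, 16260)) = Add(2045, -16260) = -14215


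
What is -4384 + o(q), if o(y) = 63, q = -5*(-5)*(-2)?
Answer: -4321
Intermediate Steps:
q = -50 (q = 25*(-2) = -50)
-4384 + o(q) = -4384 + 63 = -4321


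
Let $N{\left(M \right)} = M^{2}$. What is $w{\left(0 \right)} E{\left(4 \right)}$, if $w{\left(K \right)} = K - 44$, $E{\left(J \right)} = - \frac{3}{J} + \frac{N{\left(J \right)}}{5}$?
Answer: $- \frac{539}{5} \approx -107.8$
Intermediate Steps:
$E{\left(J \right)} = - \frac{3}{J} + \frac{J^{2}}{5}$
$w{\left(K \right)} = -44 + K$
$w{\left(0 \right)} E{\left(4 \right)} = \left(-44 + 0\right) \frac{-15 + 4^{3}}{5 \cdot 4} = - 44 \cdot \frac{1}{5} \cdot \frac{1}{4} \left(-15 + 64\right) = - 44 \cdot \frac{1}{5} \cdot \frac{1}{4} \cdot 49 = \left(-44\right) \frac{49}{20} = - \frac{539}{5}$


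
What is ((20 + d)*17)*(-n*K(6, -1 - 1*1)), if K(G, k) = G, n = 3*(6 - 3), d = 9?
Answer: -26622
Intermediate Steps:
n = 9 (n = 3*3 = 9)
((20 + d)*17)*(-n*K(6, -1 - 1*1)) = ((20 + 9)*17)*(-9*6) = (29*17)*(-1*54) = 493*(-54) = -26622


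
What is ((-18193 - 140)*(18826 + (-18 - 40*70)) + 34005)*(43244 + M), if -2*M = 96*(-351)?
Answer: -17633436080628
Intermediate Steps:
M = 16848 (M = -48*(-351) = -½*(-33696) = 16848)
((-18193 - 140)*(18826 + (-18 - 40*70)) + 34005)*(43244 + M) = ((-18193 - 140)*(18826 + (-18 - 40*70)) + 34005)*(43244 + 16848) = (-18333*(18826 + (-18 - 2800)) + 34005)*60092 = (-18333*(18826 - 2818) + 34005)*60092 = (-18333*16008 + 34005)*60092 = (-293474664 + 34005)*60092 = -293440659*60092 = -17633436080628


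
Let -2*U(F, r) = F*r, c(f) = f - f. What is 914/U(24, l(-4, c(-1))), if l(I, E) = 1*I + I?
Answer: 457/48 ≈ 9.5208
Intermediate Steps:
c(f) = 0
l(I, E) = 2*I (l(I, E) = I + I = 2*I)
U(F, r) = -F*r/2
914/U(24, l(-4, c(-1))) = 914/((-½*24*2*(-4))) = 914/((-½*24*(-8))) = 914/96 = 914*(1/96) = 457/48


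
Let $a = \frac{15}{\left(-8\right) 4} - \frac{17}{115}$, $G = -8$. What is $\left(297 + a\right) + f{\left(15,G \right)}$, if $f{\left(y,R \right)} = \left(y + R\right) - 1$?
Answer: $\frac{1112771}{3680} \approx 302.38$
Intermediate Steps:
$f{\left(y,R \right)} = -1 + R + y$ ($f{\left(y,R \right)} = \left(R + y\right) - 1 = -1 + R + y$)
$a = - \frac{2269}{3680}$ ($a = \frac{15}{-32} - \frac{17}{115} = 15 \left(- \frac{1}{32}\right) - \frac{17}{115} = - \frac{15}{32} - \frac{17}{115} = - \frac{2269}{3680} \approx -0.61658$)
$\left(297 + a\right) + f{\left(15,G \right)} = \left(297 - \frac{2269}{3680}\right) - -6 = \frac{1090691}{3680} + 6 = \frac{1112771}{3680}$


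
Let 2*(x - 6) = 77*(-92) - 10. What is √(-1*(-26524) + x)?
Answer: √22983 ≈ 151.60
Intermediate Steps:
x = -3541 (x = 6 + (77*(-92) - 10)/2 = 6 + (-7084 - 10)/2 = 6 + (½)*(-7094) = 6 - 3547 = -3541)
√(-1*(-26524) + x) = √(-1*(-26524) - 3541) = √(26524 - 3541) = √22983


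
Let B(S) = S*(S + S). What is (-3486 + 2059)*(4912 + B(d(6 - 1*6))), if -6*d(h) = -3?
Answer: -14020275/2 ≈ -7.0101e+6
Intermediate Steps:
d(h) = ½ (d(h) = -⅙*(-3) = ½)
B(S) = 2*S² (B(S) = S*(2*S) = 2*S²)
(-3486 + 2059)*(4912 + B(d(6 - 1*6))) = (-3486 + 2059)*(4912 + 2*(½)²) = -1427*(4912 + 2*(¼)) = -1427*(4912 + ½) = -1427*9825/2 = -14020275/2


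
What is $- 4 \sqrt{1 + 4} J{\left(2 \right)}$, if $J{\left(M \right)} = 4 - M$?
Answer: $- 8 \sqrt{5} \approx -17.889$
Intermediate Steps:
$- 4 \sqrt{1 + 4} J{\left(2 \right)} = - 4 \sqrt{1 + 4} \left(4 - 2\right) = - 4 \sqrt{5} \left(4 - 2\right) = - 4 \sqrt{5} \cdot 2 = - 8 \sqrt{5}$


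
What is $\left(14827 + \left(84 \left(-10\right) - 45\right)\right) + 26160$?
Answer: $40102$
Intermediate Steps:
$\left(14827 + \left(84 \left(-10\right) - 45\right)\right) + 26160 = \left(14827 - 885\right) + 26160 = 13942 + 26160 = 40102$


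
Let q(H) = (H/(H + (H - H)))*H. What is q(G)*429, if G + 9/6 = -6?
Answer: -6435/2 ≈ -3217.5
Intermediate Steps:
G = -15/2 (G = -3/2 - 6 = -15/2 ≈ -7.5000)
q(H) = H (q(H) = (H/(H + 0))*H = (H/H)*H = 1*H = H)
q(G)*429 = -15/2*429 = -6435/2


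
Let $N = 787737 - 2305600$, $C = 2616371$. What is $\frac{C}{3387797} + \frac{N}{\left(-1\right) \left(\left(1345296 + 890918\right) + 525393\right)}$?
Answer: $\frac{12367600186008}{9355763909779} \approx 1.3219$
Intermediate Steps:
$N = -1517863$ ($N = 787737 - 2305600 = -1517863$)
$\frac{C}{3387797} + \frac{N}{\left(-1\right) \left(\left(1345296 + 890918\right) + 525393\right)} = \frac{2616371}{3387797} - \frac{1517863}{\left(-1\right) \left(\left(1345296 + 890918\right) + 525393\right)} = 2616371 \cdot \frac{1}{3387797} - \frac{1517863}{\left(-1\right) \left(2236214 + 525393\right)} = \frac{2616371}{3387797} - \frac{1517863}{\left(-1\right) 2761607} = \frac{2616371}{3387797} - \frac{1517863}{-2761607} = \frac{2616371}{3387797} - - \frac{1517863}{2761607} = \frac{2616371}{3387797} + \frac{1517863}{2761607} = \frac{12367600186008}{9355763909779}$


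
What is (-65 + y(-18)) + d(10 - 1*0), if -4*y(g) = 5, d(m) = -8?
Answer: -297/4 ≈ -74.250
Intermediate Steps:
y(g) = -5/4 (y(g) = -¼*5 = -5/4)
(-65 + y(-18)) + d(10 - 1*0) = (-65 - 5/4) - 8 = -265/4 - 8 = -297/4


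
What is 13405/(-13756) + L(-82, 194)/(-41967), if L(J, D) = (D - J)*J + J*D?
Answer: -32411395/577298052 ≈ -0.056143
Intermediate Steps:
L(J, D) = D*J + J*(D - J) (L(J, D) = J*(D - J) + D*J = D*J + J*(D - J))
13405/(-13756) + L(-82, 194)/(-41967) = 13405/(-13756) - 82*(-1*(-82) + 2*194)/(-41967) = 13405*(-1/13756) - 82*(82 + 388)*(-1/41967) = -13405/13756 - 82*470*(-1/41967) = -13405/13756 - 38540*(-1/41967) = -13405/13756 + 38540/41967 = -32411395/577298052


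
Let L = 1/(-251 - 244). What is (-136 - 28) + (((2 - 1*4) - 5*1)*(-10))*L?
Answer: -16250/99 ≈ -164.14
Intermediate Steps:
L = -1/495 (L = 1/(-495) = -1/495 ≈ -0.0020202)
(-136 - 28) + (((2 - 1*4) - 5*1)*(-10))*L = (-136 - 28) + (((2 - 1*4) - 5*1)*(-10))*(-1/495) = -164 + (((2 - 4) - 5)*(-10))*(-1/495) = -164 + ((-2 - 5)*(-10))*(-1/495) = -164 - 7*(-10)*(-1/495) = -164 + 70*(-1/495) = -164 - 14/99 = -16250/99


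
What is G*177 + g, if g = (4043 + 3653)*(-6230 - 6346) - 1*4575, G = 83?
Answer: -96774780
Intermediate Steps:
g = -96789471 (g = 7696*(-12576) - 4575 = -96784896 - 4575 = -96789471)
G*177 + g = 83*177 - 96789471 = 14691 - 96789471 = -96774780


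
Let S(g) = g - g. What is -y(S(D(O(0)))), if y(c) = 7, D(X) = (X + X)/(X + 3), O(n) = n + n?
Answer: -7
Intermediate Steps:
O(n) = 2*n
D(X) = 2*X/(3 + X) (D(X) = (2*X)/(3 + X) = 2*X/(3 + X))
S(g) = 0
-y(S(D(O(0)))) = -1*7 = -7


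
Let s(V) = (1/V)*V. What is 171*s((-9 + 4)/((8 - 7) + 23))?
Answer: 171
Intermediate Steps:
s(V) = 1 (s(V) = V/V = 1)
171*s((-9 + 4)/((8 - 7) + 23)) = 171*1 = 171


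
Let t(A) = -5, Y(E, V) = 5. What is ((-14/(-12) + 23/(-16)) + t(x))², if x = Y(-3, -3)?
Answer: 64009/2304 ≈ 27.782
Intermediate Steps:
x = 5
((-14/(-12) + 23/(-16)) + t(x))² = ((-14/(-12) + 23/(-16)) - 5)² = ((-14*(-1/12) + 23*(-1/16)) - 5)² = ((7/6 - 23/16) - 5)² = (-13/48 - 5)² = (-253/48)² = 64009/2304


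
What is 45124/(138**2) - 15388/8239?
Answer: 19681891/39225879 ≈ 0.50176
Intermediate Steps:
45124/(138**2) - 15388/8239 = 45124/19044 - 15388*1/8239 = 45124*(1/19044) - 15388/8239 = 11281/4761 - 15388/8239 = 19681891/39225879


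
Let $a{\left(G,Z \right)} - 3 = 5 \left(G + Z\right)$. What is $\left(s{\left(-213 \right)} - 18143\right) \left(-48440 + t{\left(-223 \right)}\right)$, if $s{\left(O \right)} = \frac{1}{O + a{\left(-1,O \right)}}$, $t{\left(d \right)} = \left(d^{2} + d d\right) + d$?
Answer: $- \frac{235922873519}{256} \approx -9.2157 \cdot 10^{8}$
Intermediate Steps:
$a{\left(G,Z \right)} = 3 + 5 G + 5 Z$ ($a{\left(G,Z \right)} = 3 + 5 \left(G + Z\right) = 3 + \left(5 G + 5 Z\right) = 3 + 5 G + 5 Z$)
$t{\left(d \right)} = d + 2 d^{2}$ ($t{\left(d \right)} = \left(d^{2} + d^{2}\right) + d = 2 d^{2} + d = d + 2 d^{2}$)
$s{\left(O \right)} = \frac{1}{-2 + 6 O}$ ($s{\left(O \right)} = \frac{1}{O + \left(3 + 5 \left(-1\right) + 5 O\right)} = \frac{1}{O + \left(3 - 5 + 5 O\right)} = \frac{1}{O + \left(-2 + 5 O\right)} = \frac{1}{-2 + 6 O}$)
$\left(s{\left(-213 \right)} - 18143\right) \left(-48440 + t{\left(-223 \right)}\right) = \left(\frac{1}{2 \left(-1 + 3 \left(-213\right)\right)} - 18143\right) \left(-48440 - 223 \left(1 + 2 \left(-223\right)\right)\right) = \left(\frac{1}{2 \left(-1 - 639\right)} - 18143\right) \left(-48440 - 223 \left(1 - 446\right)\right) = \left(\frac{1}{2 \left(-640\right)} - 18143\right) \left(-48440 - -99235\right) = \left(\frac{1}{2} \left(- \frac{1}{640}\right) - 18143\right) \left(-48440 + 99235\right) = \left(- \frac{1}{1280} - 18143\right) 50795 = \left(- \frac{23223041}{1280}\right) 50795 = - \frac{235922873519}{256}$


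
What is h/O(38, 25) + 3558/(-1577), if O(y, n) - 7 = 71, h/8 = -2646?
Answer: -5609910/20501 ≈ -273.64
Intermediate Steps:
h = -21168 (h = 8*(-2646) = -21168)
O(y, n) = 78 (O(y, n) = 7 + 71 = 78)
h/O(38, 25) + 3558/(-1577) = -21168/78 + 3558/(-1577) = -21168*1/78 + 3558*(-1/1577) = -3528/13 - 3558/1577 = -5609910/20501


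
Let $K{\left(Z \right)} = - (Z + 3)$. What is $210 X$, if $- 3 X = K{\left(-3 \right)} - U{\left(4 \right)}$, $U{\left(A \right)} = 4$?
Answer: $280$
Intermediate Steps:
$K{\left(Z \right)} = -3 - Z$ ($K{\left(Z \right)} = - (3 + Z) = -3 - Z$)
$X = \frac{4}{3}$ ($X = - \frac{\left(-3 - -3\right) - 4}{3} = - \frac{\left(-3 + 3\right) - 4}{3} = - \frac{0 - 4}{3} = \left(- \frac{1}{3}\right) \left(-4\right) = \frac{4}{3} \approx 1.3333$)
$210 X = 210 \cdot \frac{4}{3} = 280$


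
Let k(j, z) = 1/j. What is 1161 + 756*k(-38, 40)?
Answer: 21681/19 ≈ 1141.1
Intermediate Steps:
1161 + 756*k(-38, 40) = 1161 + 756/(-38) = 1161 + 756*(-1/38) = 1161 - 378/19 = 21681/19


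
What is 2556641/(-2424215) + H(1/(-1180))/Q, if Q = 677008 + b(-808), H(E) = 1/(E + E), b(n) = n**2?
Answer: -1700717783401/1611947825240 ≈ -1.0551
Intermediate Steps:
H(E) = 1/(2*E)
Q = 1329872 (Q = 677008 + (-808)**2 = 677008 + 652864 = 1329872)
2556641/(-2424215) + H(1/(-1180))/Q = 2556641/(-2424215) + (1/(2*(1/(-1180))))/1329872 = 2556641*(-1/2424215) + (1/(2*(-1/1180)))*(1/1329872) = -2556641/2424215 + ((1/2)*(-1180))*(1/1329872) = -2556641/2424215 - 590*1/1329872 = -2556641/2424215 - 295/664936 = -1700717783401/1611947825240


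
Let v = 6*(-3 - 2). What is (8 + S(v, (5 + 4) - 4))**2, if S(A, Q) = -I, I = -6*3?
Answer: 676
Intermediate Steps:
I = -18
v = -30 (v = 6*(-5) = -30)
S(A, Q) = 18 (S(A, Q) = -1*(-18) = 18)
(8 + S(v, (5 + 4) - 4))**2 = (8 + 18)**2 = 26**2 = 676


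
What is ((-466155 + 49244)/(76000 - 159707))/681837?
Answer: 416911/57074529759 ≈ 7.3047e-6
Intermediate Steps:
((-466155 + 49244)/(76000 - 159707))/681837 = -416911/(-83707)*(1/681837) = -416911*(-1/83707)*(1/681837) = (416911/83707)*(1/681837) = 416911/57074529759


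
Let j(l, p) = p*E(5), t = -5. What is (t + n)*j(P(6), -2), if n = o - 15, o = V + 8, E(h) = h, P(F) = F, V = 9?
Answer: 30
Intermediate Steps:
o = 17 (o = 9 + 8 = 17)
j(l, p) = 5*p (j(l, p) = p*5 = 5*p)
n = 2 (n = 17 - 15 = 2)
(t + n)*j(P(6), -2) = (-5 + 2)*(5*(-2)) = -3*(-10) = 30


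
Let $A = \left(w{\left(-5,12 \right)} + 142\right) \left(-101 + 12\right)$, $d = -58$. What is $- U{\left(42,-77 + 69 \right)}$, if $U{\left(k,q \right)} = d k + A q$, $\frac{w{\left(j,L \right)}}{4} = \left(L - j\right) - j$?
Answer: $-161324$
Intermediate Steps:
$w{\left(j,L \right)} = - 8 j + 4 L$ ($w{\left(j,L \right)} = 4 \left(\left(L - j\right) - j\right) = 4 \left(L - 2 j\right) = - 8 j + 4 L$)
$A = -20470$ ($A = \left(\left(\left(-8\right) \left(-5\right) + 4 \cdot 12\right) + 142\right) \left(-101 + 12\right) = \left(\left(40 + 48\right) + 142\right) \left(-89\right) = \left(88 + 142\right) \left(-89\right) = 230 \left(-89\right) = -20470$)
$U{\left(k,q \right)} = - 20470 q - 58 k$ ($U{\left(k,q \right)} = - 58 k - 20470 q = - 20470 q - 58 k$)
$- U{\left(42,-77 + 69 \right)} = - (- 20470 \left(-77 + 69\right) - 2436) = - (\left(-20470\right) \left(-8\right) - 2436) = - (163760 - 2436) = \left(-1\right) 161324 = -161324$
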